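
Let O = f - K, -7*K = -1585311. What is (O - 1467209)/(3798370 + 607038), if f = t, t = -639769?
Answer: -2333451/4405408 ≈ -0.52968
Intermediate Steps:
K = 226473 (K = -⅐*(-1585311) = 226473)
f = -639769
O = -866242 (O = -639769 - 1*226473 = -639769 - 226473 = -866242)
(O - 1467209)/(3798370 + 607038) = (-866242 - 1467209)/(3798370 + 607038) = -2333451/4405408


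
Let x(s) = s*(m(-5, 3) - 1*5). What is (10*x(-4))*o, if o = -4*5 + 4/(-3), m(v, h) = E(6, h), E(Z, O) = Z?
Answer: 2560/3 ≈ 853.33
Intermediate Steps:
m(v, h) = 6
x(s) = s (x(s) = s*(6 - 1*5) = s*(6 - 5) = s*1 = s)
o = -64/3 (o = -20 + 4*(-1/3) = -20 - 4/3 = -64/3 ≈ -21.333)
(10*x(-4))*o = (10*(-4))*(-64/3) = -40*(-64/3) = 2560/3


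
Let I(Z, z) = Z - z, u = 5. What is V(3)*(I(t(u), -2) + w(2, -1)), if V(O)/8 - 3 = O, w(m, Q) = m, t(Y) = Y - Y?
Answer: 192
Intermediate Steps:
t(Y) = 0
V(O) = 24 + 8*O
V(3)*(I(t(u), -2) + w(2, -1)) = (24 + 8*3)*((0 - 1*(-2)) + 2) = (24 + 24)*((0 + 2) + 2) = 48*(2 + 2) = 48*4 = 192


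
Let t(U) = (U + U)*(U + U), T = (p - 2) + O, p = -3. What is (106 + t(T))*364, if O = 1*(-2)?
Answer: 109928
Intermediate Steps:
O = -2
T = -7 (T = (-3 - 2) - 2 = -5 - 2 = -7)
t(U) = 4*U**2 (t(U) = (2*U)*(2*U) = 4*U**2)
(106 + t(T))*364 = (106 + 4*(-7)**2)*364 = (106 + 4*49)*364 = (106 + 196)*364 = 302*364 = 109928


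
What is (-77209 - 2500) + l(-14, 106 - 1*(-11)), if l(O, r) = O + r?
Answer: -79606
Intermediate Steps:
(-77209 - 2500) + l(-14, 106 - 1*(-11)) = (-77209 - 2500) + (-14 + (106 - 1*(-11))) = -79709 + (-14 + (106 + 11)) = -79709 + (-14 + 117) = -79709 + 103 = -79606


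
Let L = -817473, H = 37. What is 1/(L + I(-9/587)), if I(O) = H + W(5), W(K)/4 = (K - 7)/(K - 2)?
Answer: -3/2452316 ≈ -1.2233e-6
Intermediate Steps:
W(K) = 4*(-7 + K)/(-2 + K) (W(K) = 4*((K - 7)/(K - 2)) = 4*((-7 + K)/(-2 + K)) = 4*(-7 + K)/(-2 + K))
I(O) = 103/3 (I(O) = 37 + 4*(-7 + 5)/(-2 + 5) = 37 + 4*(-2)/3 = 37 + 4*(1/3)*(-2) = 37 - 8/3 = 103/3)
1/(L + I(-9/587)) = 1/(-817473 + 103/3) = 1/(-2452316/3) = -3/2452316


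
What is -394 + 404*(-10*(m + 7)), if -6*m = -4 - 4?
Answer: -102182/3 ≈ -34061.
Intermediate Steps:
m = 4/3 (m = -(-4 - 4)/6 = -⅙*(-8) = 4/3 ≈ 1.3333)
-394 + 404*(-10*(m + 7)) = -394 + 404*(-10*(4/3 + 7)) = -394 + 404*(-10*25/3) = -394 + 404*(-250/3) = -394 - 101000/3 = -102182/3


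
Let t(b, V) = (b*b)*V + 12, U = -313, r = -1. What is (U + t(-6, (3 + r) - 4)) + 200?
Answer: -173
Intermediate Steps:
t(b, V) = 12 + V*b**2 (t(b, V) = b**2*V + 12 = V*b**2 + 12 = 12 + V*b**2)
(U + t(-6, (3 + r) - 4)) + 200 = (-313 + (12 + ((3 - 1) - 4)*(-6)**2)) + 200 = (-313 + (12 + (2 - 4)*36)) + 200 = (-313 + (12 - 2*36)) + 200 = (-313 + (12 - 72)) + 200 = (-313 - 60) + 200 = -373 + 200 = -173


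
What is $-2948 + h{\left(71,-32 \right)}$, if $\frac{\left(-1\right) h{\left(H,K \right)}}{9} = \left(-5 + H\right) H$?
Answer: $-45122$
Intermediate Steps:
$h{\left(H,K \right)} = - 9 H \left(-5 + H\right)$ ($h{\left(H,K \right)} = - 9 \left(-5 + H\right) H = - 9 H \left(-5 + H\right)$)
$-2948 + h{\left(71,-32 \right)} = -2948 + 9 \cdot 71 \left(5 - 71\right) = -2948 + 9 \cdot 71 \left(-66\right) = -2948 - 42174 = -45122$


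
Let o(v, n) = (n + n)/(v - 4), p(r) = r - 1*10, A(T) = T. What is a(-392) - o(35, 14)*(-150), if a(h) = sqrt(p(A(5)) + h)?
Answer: 4200/31 + I*sqrt(397) ≈ 135.48 + 19.925*I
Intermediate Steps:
p(r) = -10 + r (p(r) = r - 10 = -10 + r)
a(h) = sqrt(-5 + h) (a(h) = sqrt((-10 + 5) + h) = sqrt(-5 + h))
o(v, n) = 2*n/(-4 + v) (o(v, n) = (2*n)/(-4 + v) = 2*n/(-4 + v))
a(-392) - o(35, 14)*(-150) = sqrt(-5 - 392) - 2*14/(-4 + 35)*(-150) = sqrt(-397) - 2*14/31*(-150) = I*sqrt(397) - 2*14*(1/31)*(-150) = I*sqrt(397) - 28*(-150)/31 = I*sqrt(397) - 1*(-4200/31) = I*sqrt(397) + 4200/31 = 4200/31 + I*sqrt(397)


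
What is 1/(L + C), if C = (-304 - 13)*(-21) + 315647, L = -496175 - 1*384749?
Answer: -1/558620 ≈ -1.7901e-6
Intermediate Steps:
L = -880924 (L = -496175 - 384749 = -880924)
C = 322304 (C = -317*(-21) + 315647 = 6657 + 315647 = 322304)
1/(L + C) = 1/(-880924 + 322304) = 1/(-558620) = -1/558620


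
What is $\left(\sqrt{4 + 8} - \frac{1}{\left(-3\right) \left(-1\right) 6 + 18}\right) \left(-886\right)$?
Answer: $\frac{443}{18} - 1772 \sqrt{3} \approx -3044.6$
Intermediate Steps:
$\left(\sqrt{4 + 8} - \frac{1}{\left(-3\right) \left(-1\right) 6 + 18}\right) \left(-886\right) = \left(\sqrt{12} - \frac{1}{3 \cdot 6 + 18}\right) \left(-886\right) = \left(2 \sqrt{3} - \frac{1}{18 + 18}\right) \left(-886\right) = \left(2 \sqrt{3} - \frac{1}{36}\right) \left(-886\right) = \left(- \frac{1}{36} + 2 \sqrt{3}\right) \left(-886\right) = \frac{443}{18} - 1772 \sqrt{3}$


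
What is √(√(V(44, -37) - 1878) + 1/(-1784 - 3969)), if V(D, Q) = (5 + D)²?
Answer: √(-5753 + 33097009*√523)/5753 ≈ 4.7822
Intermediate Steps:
√(√(V(44, -37) - 1878) + 1/(-1784 - 3969)) = √(√((5 + 44)² - 1878) + 1/(-1784 - 3969)) = √(√(49² - 1878) + 1/(-5753)) = √(√(2401 - 1878) - 1/5753) = √(√523 - 1/5753) = √(-1/5753 + √523)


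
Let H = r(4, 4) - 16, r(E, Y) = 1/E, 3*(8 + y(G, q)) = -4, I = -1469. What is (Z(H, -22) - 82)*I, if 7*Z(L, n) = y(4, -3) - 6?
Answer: 2597192/21 ≈ 1.2368e+5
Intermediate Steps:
y(G, q) = -28/3 (y(G, q) = -8 + (⅓)*(-4) = -8 - 4/3 = -28/3)
H = -63/4 (H = 1/4 - 16 = ¼ - 16 = -63/4 ≈ -15.750)
Z(L, n) = -46/21 (Z(L, n) = (-28/3 - 6)/7 = (⅐)*(-46/3) = -46/21)
(Z(H, -22) - 82)*I = (-46/21 - 82)*(-1469) = -1768/21*(-1469) = 2597192/21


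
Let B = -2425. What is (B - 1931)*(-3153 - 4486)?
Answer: 33275484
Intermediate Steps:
(B - 1931)*(-3153 - 4486) = (-2425 - 1931)*(-3153 - 4486) = -4356*(-7639) = 33275484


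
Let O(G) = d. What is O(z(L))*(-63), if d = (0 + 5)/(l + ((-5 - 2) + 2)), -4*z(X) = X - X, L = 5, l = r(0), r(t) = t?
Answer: 63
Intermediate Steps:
l = 0
z(X) = 0 (z(X) = -(X - X)/4 = -1/4*0 = 0)
d = -1 (d = (0 + 5)/(0 + ((-5 - 2) + 2)) = 5/(0 + (-7 + 2)) = 5/(0 - 5) = 5/(-5) = 5*(-1/5) = -1)
O(G) = -1
O(z(L))*(-63) = -1*(-63) = 63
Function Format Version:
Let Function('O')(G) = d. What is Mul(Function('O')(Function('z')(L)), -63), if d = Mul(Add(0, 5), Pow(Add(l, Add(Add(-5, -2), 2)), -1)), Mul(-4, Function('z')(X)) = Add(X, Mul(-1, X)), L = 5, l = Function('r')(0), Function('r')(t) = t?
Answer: 63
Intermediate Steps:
l = 0
Function('z')(X) = 0 (Function('z')(X) = Mul(Rational(-1, 4), Add(X, Mul(-1, X))) = Mul(Rational(-1, 4), 0) = 0)
d = -1 (d = Mul(Add(0, 5), Pow(Add(0, Add(Add(-5, -2), 2)), -1)) = Mul(5, Pow(Add(0, Add(-7, 2)), -1)) = Mul(5, Pow(Add(0, -5), -1)) = Mul(5, Pow(-5, -1)) = Mul(5, Rational(-1, 5)) = -1)
Function('O')(G) = -1
Mul(Function('O')(Function('z')(L)), -63) = Mul(-1, -63) = 63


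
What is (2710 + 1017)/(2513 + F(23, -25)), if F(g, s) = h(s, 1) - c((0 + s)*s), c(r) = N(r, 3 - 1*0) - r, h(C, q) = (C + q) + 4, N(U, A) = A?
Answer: 3727/3115 ≈ 1.1965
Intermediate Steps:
h(C, q) = 4 + C + q
c(r) = 3 - r (c(r) = (3 - 1*0) - r = (3 + 0) - r = 3 - r)
F(g, s) = 2 + s + s**2 (F(g, s) = (4 + s + 1) - (3 - (0 + s)*s) = (5 + s) - (3 - s*s) = (5 + s) - (3 - s**2) = (5 + s) + (-3 + s**2) = 2 + s + s**2)
(2710 + 1017)/(2513 + F(23, -25)) = (2710 + 1017)/(2513 + (2 - 25 + (-25)**2)) = 3727/(2513 + (2 - 25 + 625)) = 3727/(2513 + 602) = 3727/3115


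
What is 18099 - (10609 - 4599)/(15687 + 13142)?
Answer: 521770061/28829 ≈ 18099.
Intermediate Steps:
18099 - (10609 - 4599)/(15687 + 13142) = 18099 - 6010/28829 = 521770061/28829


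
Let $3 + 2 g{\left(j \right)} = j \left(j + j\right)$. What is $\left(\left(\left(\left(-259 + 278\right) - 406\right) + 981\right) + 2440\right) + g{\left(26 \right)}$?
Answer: $\frac{7417}{2} \approx 3708.5$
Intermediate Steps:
$g{\left(j \right)} = - \frac{3}{2} + j^{2}$ ($g{\left(j \right)} = - \frac{3}{2} + \frac{j \left(j + j\right)}{2} = - \frac{3}{2} + \frac{j 2 j}{2} = - \frac{3}{2} + \frac{2 j^{2}}{2} = - \frac{3}{2} + j^{2}$)
$\left(\left(\left(\left(-259 + 278\right) - 406\right) + 981\right) + 2440\right) + g{\left(26 \right)} = \left(\left(\left(\left(-259 + 278\right) - 406\right) + 981\right) + 2440\right) - \left(\frac{3}{2} - 26^{2}\right) = \left(\left(\left(19 - 406\right) + 981\right) + 2440\right) + \left(- \frac{3}{2} + 676\right) = \left(\left(-387 + 981\right) + 2440\right) + \frac{1349}{2} = \left(594 + 2440\right) + \frac{1349}{2} = 3034 + \frac{1349}{2} = \frac{7417}{2}$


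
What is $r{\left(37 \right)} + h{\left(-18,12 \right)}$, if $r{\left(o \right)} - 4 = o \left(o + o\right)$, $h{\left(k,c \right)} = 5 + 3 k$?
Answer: $2693$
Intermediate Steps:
$r{\left(o \right)} = 4 + 2 o^{2}$ ($r{\left(o \right)} = 4 + o \left(o + o\right) = 4 + o 2 o = 4 + 2 o^{2}$)
$r{\left(37 \right)} + h{\left(-18,12 \right)} = \left(4 + 2 \cdot 37^{2}\right) + \left(5 + 3 \left(-18\right)\right) = \left(4 + 2 \cdot 1369\right) + \left(5 - 54\right) = \left(4 + 2738\right) - 49 = 2742 - 49 = 2693$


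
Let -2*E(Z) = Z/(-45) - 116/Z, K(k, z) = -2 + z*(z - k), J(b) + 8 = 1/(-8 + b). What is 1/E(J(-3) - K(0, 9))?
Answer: -237105/387346 ≈ -0.61213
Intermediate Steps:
J(b) = -8 + 1/(-8 + b)
E(Z) = 58/Z + Z/90 (E(Z) = -(Z/(-45) - 116/Z)/2 = -(Z*(-1/45) - 116/Z)/2 = -(-Z/45 - 116/Z)/2 = -(-116/Z - Z/45)/2 = 58/Z + Z/90)
1/E(J(-3) - K(0, 9)) = 1/(58/((65 - 8*(-3))/(-8 - 3) - (-2 + 9² - 1*0*9)) + ((65 - 8*(-3))/(-8 - 3) - (-2 + 9² - 1*0*9))/90) = 1/(58/((65 + 24)/(-11) - (-2 + 81 + 0)) + ((65 + 24)/(-11) - (-2 + 81 + 0))/90) = 1/(58/(-1/11*89 - 1*79) + (-1/11*89 - 1*79)/90) = 1/(58/(-89/11 - 79) + (-89/11 - 79)/90) = 1/(58/(-958/11) + (1/90)*(-958/11)) = 1/(58*(-11/958) - 479/495) = 1/(-319/479 - 479/495) = 1/(-387346/237105) = -237105/387346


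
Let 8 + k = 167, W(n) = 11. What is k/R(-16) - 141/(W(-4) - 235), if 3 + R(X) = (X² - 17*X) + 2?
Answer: 109923/118048 ≈ 0.93117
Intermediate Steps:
R(X) = -1 + X² - 17*X (R(X) = -3 + ((X² - 17*X) + 2) = -3 + (2 + X² - 17*X) = -1 + X² - 17*X)
k = 159 (k = -8 + 167 = 159)
k/R(-16) - 141/(W(-4) - 235) = 159/(-1 + (-16)² - 17*(-16)) - 141/(11 - 235) = 159/(-1 + 256 + 272) - 141/(-224) = 159/527 - 141*(-1/224) = 159*(1/527) + 141/224 = 159/527 + 141/224 = 109923/118048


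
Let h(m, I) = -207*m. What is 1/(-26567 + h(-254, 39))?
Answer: 1/26011 ≈ 3.8445e-5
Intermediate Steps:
1/(-26567 + h(-254, 39)) = 1/(-26567 - 207*(-254)) = 1/(-26567 + 52578) = 1/26011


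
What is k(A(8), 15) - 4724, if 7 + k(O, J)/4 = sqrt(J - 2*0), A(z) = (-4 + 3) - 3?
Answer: -4752 + 4*sqrt(15) ≈ -4736.5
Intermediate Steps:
A(z) = -4 (A(z) = -1 - 3 = -4)
k(O, J) = -28 + 4*sqrt(J) (k(O, J) = -28 + 4*sqrt(J - 2*0) = -28 + 4*sqrt(J + 0) = -28 + 4*sqrt(J))
k(A(8), 15) - 4724 = (-28 + 4*sqrt(15)) - 4724 = -4752 + 4*sqrt(15)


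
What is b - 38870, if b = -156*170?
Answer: -65390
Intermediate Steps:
b = -26520
b - 38870 = -26520 - 38870 = -65390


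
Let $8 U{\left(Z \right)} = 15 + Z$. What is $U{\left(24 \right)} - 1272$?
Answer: $- \frac{10137}{8} \approx -1267.1$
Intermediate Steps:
$U{\left(Z \right)} = \frac{15}{8} + \frac{Z}{8}$ ($U{\left(Z \right)} = \frac{15 + Z}{8} = \frac{15}{8} + \frac{Z}{8}$)
$U{\left(24 \right)} - 1272 = \left(\frac{15}{8} + \frac{1}{8} \cdot 24\right) - 1272 = \left(\frac{15}{8} + 3\right) - 1272 = \frac{39}{8} - 1272 = - \frac{10137}{8}$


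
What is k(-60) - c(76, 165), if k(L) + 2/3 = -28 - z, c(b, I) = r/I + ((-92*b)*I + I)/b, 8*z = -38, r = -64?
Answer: 47508731/3135 ≈ 15154.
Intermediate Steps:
z = -19/4 (z = (1/8)*(-38) = -19/4 ≈ -4.7500)
c(b, I) = -64/I + (I - 92*I*b)/b (c(b, I) = -64/I + ((-92*b)*I + I)/b = -64/I + (-92*I*b + I)/b = -64/I + (I - 92*I*b)/b)
k(L) = -287/12 (k(L) = -2/3 + (-28 - 1*(-19/4)) = -2/3 + (-28 + 19/4) = -2/3 - 93/4 = -287/12)
k(-60) - c(76, 165) = -287/12 - (-92*165 - 64/165 + 165/76) = -287/12 - (-15180 - 64*1/165 + 165*(1/76)) = -287/12 - (-15180 - 64/165 + 165/76) = -287/12 - 1*(-190334839/12540) = -287/12 + 190334839/12540 = 47508731/3135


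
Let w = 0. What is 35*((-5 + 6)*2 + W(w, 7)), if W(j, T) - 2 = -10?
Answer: -210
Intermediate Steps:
W(j, T) = -8 (W(j, T) = 2 - 10 = -8)
35*((-5 + 6)*2 + W(w, 7)) = 35*((-5 + 6)*2 - 8) = 35*(1*2 - 8) = 35*(2 - 8) = 35*(-6) = -210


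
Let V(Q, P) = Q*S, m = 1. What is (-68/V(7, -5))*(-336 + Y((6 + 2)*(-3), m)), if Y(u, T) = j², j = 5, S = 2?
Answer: 10574/7 ≈ 1510.6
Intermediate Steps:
V(Q, P) = 2*Q (V(Q, P) = Q*2 = 2*Q)
Y(u, T) = 25 (Y(u, T) = 5² = 25)
(-68/V(7, -5))*(-336 + Y((6 + 2)*(-3), m)) = (-68/(2*7))*(-336 + 25) = -68/14*(-311) = -68*1/14*(-311) = -34/7*(-311) = 10574/7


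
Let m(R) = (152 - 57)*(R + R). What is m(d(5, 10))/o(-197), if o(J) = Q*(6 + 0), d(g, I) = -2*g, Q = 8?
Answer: -475/12 ≈ -39.583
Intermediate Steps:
o(J) = 48 (o(J) = 8*(6 + 0) = 8*6 = 48)
m(R) = 190*R (m(R) = 95*(2*R) = 190*R)
m(d(5, 10))/o(-197) = (190*(-2*5))/48 = (190*(-10))*(1/48) = -1900*1/48 = -475/12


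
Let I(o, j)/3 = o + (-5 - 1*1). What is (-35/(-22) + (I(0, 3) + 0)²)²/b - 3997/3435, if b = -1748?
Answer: -9454027601/152953680 ≈ -61.810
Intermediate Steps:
I(o, j) = -18 + 3*o (I(o, j) = 3*(o + (-5 - 1*1)) = 3*(o + (-5 - 1)) = 3*(o - 6) = 3*(-6 + o) = -18 + 3*o)
(-35/(-22) + (I(0, 3) + 0)²)²/b - 3997/3435 = (-35/(-22) + ((-18 + 3*0) + 0)²)²/(-1748) - 3997/3435 = (-35*(-1/22) + ((-18 + 0) + 0)²)²*(-1/1748) - 3997*1/3435 = (35/22 + (-18 + 0)²)²*(-1/1748) - 3997/3435 = (35/22 + (-18)²)²*(-1/1748) - 3997/3435 = (35/22 + 324)²*(-1/1748) - 3997/3435 = (7163/22)²*(-1/1748) - 3997/3435 = (51308569/484)*(-1/1748) - 3997/3435 = -2700451/44528 - 3997/3435 = -9454027601/152953680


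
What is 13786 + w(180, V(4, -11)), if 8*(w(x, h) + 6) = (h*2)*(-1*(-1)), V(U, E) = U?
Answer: 13781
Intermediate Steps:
w(x, h) = -6 + h/4 (w(x, h) = -6 + ((h*2)*(-1*(-1)))/8 = -6 + ((2*h)*1)/8 = -6 + (2*h)/8 = -6 + h/4)
13786 + w(180, V(4, -11)) = 13786 + (-6 + (¼)*4) = 13786 + (-6 + 1) = 13786 - 5 = 13781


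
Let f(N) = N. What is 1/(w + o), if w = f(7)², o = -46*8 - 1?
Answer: -1/320 ≈ -0.0031250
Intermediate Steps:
o = -369 (o = -368 - 1 = -369)
w = 49 (w = 7² = 49)
1/(w + o) = 1/(49 - 369) = 1/(-320) = -1/320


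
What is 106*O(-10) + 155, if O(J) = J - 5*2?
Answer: -1965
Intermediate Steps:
O(J) = -10 + J (O(J) = J - 10 = -10 + J)
106*O(-10) + 155 = 106*(-10 - 10) + 155 = 106*(-20) + 155 = -2120 + 155 = -1965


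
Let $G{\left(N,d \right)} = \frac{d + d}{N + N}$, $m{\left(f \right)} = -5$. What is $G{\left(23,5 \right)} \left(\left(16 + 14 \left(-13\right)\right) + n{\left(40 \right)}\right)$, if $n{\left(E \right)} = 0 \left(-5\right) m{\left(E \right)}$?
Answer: $- \frac{830}{23} \approx -36.087$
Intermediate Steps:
$n{\left(E \right)} = 0$ ($n{\left(E \right)} = 0 \left(-5\right) \left(-5\right) = 0 \left(-5\right) = 0$)
$G{\left(N,d \right)} = \frac{d}{N}$ ($G{\left(N,d \right)} = \frac{2 d}{2 N} = 2 d \frac{1}{2 N} = \frac{d}{N}$)
$G{\left(23,5 \right)} \left(\left(16 + 14 \left(-13\right)\right) + n{\left(40 \right)}\right) = \frac{5}{23} \left(\left(16 + 14 \left(-13\right)\right) + 0\right) = 5 \cdot \frac{1}{23} \left(\left(16 - 182\right) + 0\right) = \frac{5 \left(-166 + 0\right)}{23} = \frac{5}{23} \left(-166\right) = - \frac{830}{23}$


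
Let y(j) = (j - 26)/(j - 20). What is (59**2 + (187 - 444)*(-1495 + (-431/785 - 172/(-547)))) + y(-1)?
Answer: 1165508157858/3005765 ≈ 3.8776e+5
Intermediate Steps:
y(j) = (-26 + j)/(-20 + j)
(59**2 + (187 - 444)*(-1495 + (-431/785 - 172/(-547)))) + y(-1) = (59**2 + (187 - 444)*(-1495 + (-431/785 - 172/(-547)))) + (-26 - 1)/(-20 - 1) = (3481 - 257*(-1495 + (-431*1/785 - 172*(-1/547)))) - 27/(-21) = (3481 - 257*(-1495 + (-431/785 + 172/547))) - 1/21*(-27) = (3481 - 257*(-1495 - 100737/429395)) + 9/7 = (3481 - 257*(-642046262/429395)) + 9/7 = (3481 + 165005889334/429395) + 9/7 = 166500613329/429395 + 9/7 = 1165508157858/3005765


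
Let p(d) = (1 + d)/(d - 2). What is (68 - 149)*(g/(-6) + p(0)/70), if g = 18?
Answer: 34101/140 ≈ 243.58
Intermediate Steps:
p(d) = (1 + d)/(-2 + d)
(68 - 149)*(g/(-6) + p(0)/70) = (68 - 149)*(18/(-6) + ((1 + 0)/(-2 + 0))/70) = -81*(18*(-1/6) + (1/(-2))*(1/70)) = -81*(-3 - 1/2*1*(1/70)) = -81*(-3 - 1/2*1/70) = -81*(-3 - 1/140) = -81*(-421/140) = 34101/140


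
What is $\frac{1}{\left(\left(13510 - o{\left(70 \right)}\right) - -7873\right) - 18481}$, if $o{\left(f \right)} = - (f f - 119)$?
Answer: $\frac{1}{7683} \approx 0.00013016$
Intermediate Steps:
$o{\left(f \right)} = 119 - f^{2}$ ($o{\left(f \right)} = - (f^{2} - 119) = - (-119 + f^{2}) = 119 - f^{2}$)
$\frac{1}{\left(\left(13510 - o{\left(70 \right)}\right) - -7873\right) - 18481} = \frac{1}{\left(\left(13510 - \left(119 - 70^{2}\right)\right) - -7873\right) - 18481} = \frac{1}{\left(\left(13510 - \left(119 - 4900\right)\right) + 7873\right) - 18481} = \frac{1}{\left(\left(13510 - -4781\right) + 7873\right) - 18481} = \frac{1}{\left(\left(13510 + 4781\right) + 7873\right) - 18481} = \frac{1}{\left(18291 + 7873\right) - 18481} = \frac{1}{26164 - 18481} = \frac{1}{7683}$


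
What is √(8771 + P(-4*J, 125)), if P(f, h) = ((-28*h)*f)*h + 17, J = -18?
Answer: 2*I*√7872803 ≈ 5611.7*I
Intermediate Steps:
P(f, h) = 17 - 28*f*h² (P(f, h) = (-28*f*h)*h + 17 = -28*f*h² + 17 = 17 - 28*f*h²)
√(8771 + P(-4*J, 125)) = √(8771 + (17 - 28*(-4*(-18))*125²)) = √(8771 + (17 - 28*72*15625)) = √(8771 + (17 - 31500000)) = √(8771 - 31499983) = √(-31491212) = 2*I*√7872803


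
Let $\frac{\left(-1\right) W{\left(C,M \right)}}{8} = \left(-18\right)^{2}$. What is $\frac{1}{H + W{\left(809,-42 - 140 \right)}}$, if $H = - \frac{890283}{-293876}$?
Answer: $- \frac{293876}{760836309} \approx -0.00038625$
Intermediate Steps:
$H = \frac{890283}{293876}$ ($H = \left(-890283\right) \left(- \frac{1}{293876}\right) = \frac{890283}{293876} \approx 3.0294$)
$W{\left(C,M \right)} = -2592$ ($W{\left(C,M \right)} = - 8 \left(-18\right)^{2} = \left(-8\right) 324 = -2592$)
$\frac{1}{H + W{\left(809,-42 - 140 \right)}} = \frac{1}{\frac{890283}{293876} - 2592} = \frac{1}{- \frac{760836309}{293876}} = - \frac{293876}{760836309}$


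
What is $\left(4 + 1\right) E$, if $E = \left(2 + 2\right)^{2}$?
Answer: $80$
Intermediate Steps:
$E = 16$ ($E = 4^{2} = 16$)
$\left(4 + 1\right) E = \left(4 + 1\right) 16 = 5 \cdot 16 = 80$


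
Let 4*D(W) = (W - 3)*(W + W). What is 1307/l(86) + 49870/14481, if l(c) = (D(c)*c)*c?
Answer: 1316403604547/382245167844 ≈ 3.4439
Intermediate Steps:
D(W) = W*(-3 + W)/2 (D(W) = ((W - 3)*(W + W))/4 = ((-3 + W)*(2*W))/4 = (2*W*(-3 + W))/4 = W*(-3 + W)/2)
l(c) = c³*(-3 + c)/2 (l(c) = ((c*(-3 + c)/2)*c)*c = (c²*(-3 + c)/2)*c = c³*(-3 + c)/2)
1307/l(86) + 49870/14481 = 1307/(((½)*86³*(-3 + 86))) + 49870/14481 = 1307/(((½)*636056*83)) + 49870*(1/14481) = 1307/26396324 + 49870/14481 = 1316403604547/382245167844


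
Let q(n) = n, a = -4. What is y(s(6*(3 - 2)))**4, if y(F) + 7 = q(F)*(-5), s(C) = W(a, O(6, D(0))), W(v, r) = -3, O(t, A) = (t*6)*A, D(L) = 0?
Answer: 4096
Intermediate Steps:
O(t, A) = 6*A*t (O(t, A) = (6*t)*A = 6*A*t)
s(C) = -3
y(F) = -7 - 5*F (y(F) = -7 + F*(-5) = -7 - 5*F)
y(s(6*(3 - 2)))**4 = (-7 - 5*(-3))**4 = (-7 + 15)**4 = 8**4 = 4096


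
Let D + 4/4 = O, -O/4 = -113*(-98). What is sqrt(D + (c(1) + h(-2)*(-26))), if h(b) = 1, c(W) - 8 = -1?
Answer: 6*I*sqrt(1231) ≈ 210.51*I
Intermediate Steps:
c(W) = 7 (c(W) = 8 - 1 = 7)
O = -44296 (O = -(-452)*(-98) = -4*11074 = -44296)
D = -44297 (D = -1 - 44296 = -44297)
sqrt(D + (c(1) + h(-2)*(-26))) = sqrt(-44297 + (7 + 1*(-26))) = sqrt(-44297 + (7 - 26)) = sqrt(-44297 - 19) = sqrt(-44316) = 6*I*sqrt(1231)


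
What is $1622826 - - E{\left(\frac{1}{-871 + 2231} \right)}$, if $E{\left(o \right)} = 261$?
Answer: $1623087$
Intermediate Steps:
$1622826 - - E{\left(\frac{1}{-871 + 2231} \right)} = 1622826 - \left(-1\right) 261 = 1622826 - -261 = 1622826 + 261 = 1623087$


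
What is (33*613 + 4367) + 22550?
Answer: 47146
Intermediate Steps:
(33*613 + 4367) + 22550 = (20229 + 4367) + 22550 = 24596 + 22550 = 47146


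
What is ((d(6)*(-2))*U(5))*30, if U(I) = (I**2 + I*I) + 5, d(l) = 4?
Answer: -13200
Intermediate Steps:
U(I) = 5 + 2*I**2 (U(I) = (I**2 + I**2) + 5 = 2*I**2 + 5 = 5 + 2*I**2)
((d(6)*(-2))*U(5))*30 = ((4*(-2))*(5 + 2*5**2))*30 = -8*(5 + 2*25)*30 = -8*(5 + 50)*30 = -8*55*30 = -440*30 = -13200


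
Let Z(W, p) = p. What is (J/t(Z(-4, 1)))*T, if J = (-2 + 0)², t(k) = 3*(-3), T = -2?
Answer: 8/9 ≈ 0.88889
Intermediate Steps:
t(k) = -9
J = 4 (J = (-2)² = 4)
(J/t(Z(-4, 1)))*T = (4/(-9))*(-2) = (4*(-⅑))*(-2) = -4/9*(-2) = 8/9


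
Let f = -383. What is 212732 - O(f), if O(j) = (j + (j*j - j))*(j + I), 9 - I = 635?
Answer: 148221933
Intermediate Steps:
I = -626 (I = 9 - 1*635 = 9 - 635 = -626)
O(j) = j²*(-626 + j) (O(j) = (j + (j*j - j))*(j - 626) = (j + (j² - j))*(-626 + j) = j²*(-626 + j))
212732 - O(f) = 212732 - (-383)²*(-626 - 383) = 212732 - 146689*(-1009) = 212732 - 1*(-148009201) = 212732 + 148009201 = 148221933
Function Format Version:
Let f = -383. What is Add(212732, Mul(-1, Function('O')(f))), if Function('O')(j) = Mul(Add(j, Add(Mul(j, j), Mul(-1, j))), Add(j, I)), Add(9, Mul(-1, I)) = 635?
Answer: 148221933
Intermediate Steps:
I = -626 (I = Add(9, Mul(-1, 635)) = Add(9, -635) = -626)
Function('O')(j) = Mul(Pow(j, 2), Add(-626, j)) (Function('O')(j) = Mul(Add(j, Add(Mul(j, j), Mul(-1, j))), Add(j, -626)) = Mul(Add(j, Add(Pow(j, 2), Mul(-1, j))), Add(-626, j)) = Mul(Pow(j, 2), Add(-626, j)))
Add(212732, Mul(-1, Function('O')(f))) = Add(212732, Mul(-1, Mul(Pow(-383, 2), Add(-626, -383)))) = Add(212732, Mul(-1, Mul(146689, -1009))) = Add(212732, Mul(-1, -148009201)) = Add(212732, 148009201) = 148221933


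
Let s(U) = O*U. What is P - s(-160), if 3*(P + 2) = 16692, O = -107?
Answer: -11558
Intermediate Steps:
s(U) = -107*U
P = 5562 (P = -2 + (⅓)*16692 = -2 + 5564 = 5562)
P - s(-160) = 5562 - (-107)*(-160) = 5562 - 1*17120 = 5562 - 17120 = -11558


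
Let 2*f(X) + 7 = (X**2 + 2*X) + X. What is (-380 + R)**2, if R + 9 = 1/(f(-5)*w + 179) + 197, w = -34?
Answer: 603930625/16384 ≈ 36861.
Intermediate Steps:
f(X) = -7/2 + X**2/2 + 3*X/2 (f(X) = -7/2 + ((X**2 + 2*X) + X)/2 = -7/2 + (X**2 + 3*X)/2 = -7/2 + (X**2/2 + 3*X/2) = -7/2 + X**2/2 + 3*X/2)
R = 24065/128 (R = -9 + (1/((-7/2 + (1/2)*(-5)**2 + (3/2)*(-5))*(-34) + 179) + 197) = -9 + (1/((-7/2 + (1/2)*25 - 15/2)*(-34) + 179) + 197) = -9 + (1/((-7/2 + 25/2 - 15/2)*(-34) + 179) + 197) = -9 + (1/((3/2)*(-34) + 179) + 197) = -9 + (1/(-51 + 179) + 197) = -9 + (1/128 + 197) = -9 + 25217/128 = 24065/128 ≈ 188.01)
(-380 + R)**2 = (-380 + 24065/128)**2 = (-24575/128)**2 = 603930625/16384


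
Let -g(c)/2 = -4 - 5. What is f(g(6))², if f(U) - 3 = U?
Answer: 441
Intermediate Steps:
g(c) = 18 (g(c) = -2*(-4 - 5) = -2*(-9) = 18)
f(U) = 3 + U
f(g(6))² = (3 + 18)² = 21² = 441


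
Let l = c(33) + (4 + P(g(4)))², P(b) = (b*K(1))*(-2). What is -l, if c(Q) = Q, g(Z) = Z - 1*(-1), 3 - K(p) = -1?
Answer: -1329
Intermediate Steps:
K(p) = 4 (K(p) = 3 - 1*(-1) = 3 + 1 = 4)
g(Z) = 1 + Z (g(Z) = Z + 1 = 1 + Z)
P(b) = -8*b (P(b) = (b*4)*(-2) = (4*b)*(-2) = -8*b)
l = 1329 (l = 33 + (4 - 8*(1 + 4))² = 33 + (4 - 8*5)² = 33 + (4 - 40)² = 33 + (-36)² = 33 + 1296 = 1329)
-l = -1*1329 = -1329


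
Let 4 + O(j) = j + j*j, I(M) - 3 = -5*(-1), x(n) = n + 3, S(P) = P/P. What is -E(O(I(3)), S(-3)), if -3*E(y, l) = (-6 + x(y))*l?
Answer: 65/3 ≈ 21.667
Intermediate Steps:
S(P) = 1
x(n) = 3 + n
I(M) = 8 (I(M) = 3 - 5*(-1) = 3 + 5 = 8)
O(j) = -4 + j + j² (O(j) = -4 + (j + j*j) = -4 + (j + j²) = -4 + j + j²)
E(y, l) = -l*(-3 + y)/3 (E(y, l) = -(-6 + (3 + y))*l/3 = -(-3 + y)*l/3 = -l*(-3 + y)/3)
-E(O(I(3)), S(-3)) = -(3 - (-4 + 8 + 8²))/3 = -(3 - (-4 + 8 + 64))/3 = -(3 - 1*68)/3 = -(3 - 68)/3 = -(-65)/3 = -1*(-65/3) = 65/3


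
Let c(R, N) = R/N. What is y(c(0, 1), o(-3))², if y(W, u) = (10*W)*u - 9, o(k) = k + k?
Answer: 81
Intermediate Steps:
o(k) = 2*k
y(W, u) = -9 + 10*W*u (y(W, u) = 10*W*u - 9 = -9 + 10*W*u)
y(c(0, 1), o(-3))² = (-9 + 10*(0/1)*(2*(-3)))² = (-9 + 10*(0*1)*(-6))² = (-9 + 10*0*(-6))² = (-9 + 0)² = (-9)² = 81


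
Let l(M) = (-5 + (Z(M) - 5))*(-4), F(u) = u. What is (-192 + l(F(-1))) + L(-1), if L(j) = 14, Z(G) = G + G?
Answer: -130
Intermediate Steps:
Z(G) = 2*G
l(M) = 40 - 8*M (l(M) = (-5 + (2*M - 5))*(-4) = (-5 + (-5 + 2*M))*(-4) = (-10 + 2*M)*(-4) = 40 - 8*M)
(-192 + l(F(-1))) + L(-1) = (-192 + (40 - 8*(-1))) + 14 = (-192 + (40 + 8)) + 14 = (-192 + 48) + 14 = -144 + 14 = -130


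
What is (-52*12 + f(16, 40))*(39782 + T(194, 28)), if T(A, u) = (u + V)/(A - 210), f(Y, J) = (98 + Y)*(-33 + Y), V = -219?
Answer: -815616543/8 ≈ -1.0195e+8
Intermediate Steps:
f(Y, J) = (-33 + Y)*(98 + Y)
T(A, u) = (-219 + u)/(-210 + A) (T(A, u) = (u - 219)/(A - 210) = (-219 + u)/(-210 + A))
(-52*12 + f(16, 40))*(39782 + T(194, 28)) = (-52*12 + (-3234 + 16² + 65*16))*(39782 + (-219 + 28)/(-210 + 194)) = (-624 + (-3234 + 256 + 1040))*(39782 - 191/(-16)) = (-624 - 1938)*(39782 - 1/16*(-191)) = -2562*(39782 + 191/16) = -2562*636703/16 = -815616543/8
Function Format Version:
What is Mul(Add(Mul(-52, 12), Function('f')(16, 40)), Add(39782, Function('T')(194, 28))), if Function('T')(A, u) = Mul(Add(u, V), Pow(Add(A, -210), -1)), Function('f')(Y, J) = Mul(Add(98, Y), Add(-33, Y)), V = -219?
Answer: Rational(-815616543, 8) ≈ -1.0195e+8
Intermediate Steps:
Function('f')(Y, J) = Mul(Add(-33, Y), Add(98, Y))
Function('T')(A, u) = Mul(Pow(Add(-210, A), -1), Add(-219, u)) (Function('T')(A, u) = Mul(Add(u, -219), Pow(Add(A, -210), -1)) = Mul(Add(-219, u), Pow(Add(-210, A), -1)) = Mul(Pow(Add(-210, A), -1), Add(-219, u)))
Mul(Add(Mul(-52, 12), Function('f')(16, 40)), Add(39782, Function('T')(194, 28))) = Mul(Add(Mul(-52, 12), Add(-3234, Pow(16, 2), Mul(65, 16))), Add(39782, Mul(Pow(Add(-210, 194), -1), Add(-219, 28)))) = Mul(Add(-624, Add(-3234, 256, 1040)), Add(39782, Mul(Pow(-16, -1), -191))) = Mul(Add(-624, -1938), Add(39782, Mul(Rational(-1, 16), -191))) = Mul(-2562, Add(39782, Rational(191, 16))) = Mul(-2562, Rational(636703, 16)) = Rational(-815616543, 8)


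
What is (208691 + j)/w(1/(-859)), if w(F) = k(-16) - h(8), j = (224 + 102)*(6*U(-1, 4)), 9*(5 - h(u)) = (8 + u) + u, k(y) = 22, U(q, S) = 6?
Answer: 661281/59 ≈ 11208.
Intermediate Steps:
h(u) = 37/9 - 2*u/9 (h(u) = 5 - ((8 + u) + u)/9 = 5 - (8 + 2*u)/9 = 5 + (-8/9 - 2*u/9) = 37/9 - 2*u/9)
j = 11736 (j = (224 + 102)*(6*6) = 326*36 = 11736)
w(F) = 59/3 (w(F) = 22 - (37/9 - 2/9*8) = 22 - (37/9 - 16/9) = 22 - 1*7/3 = 22 - 7/3 = 59/3)
(208691 + j)/w(1/(-859)) = (208691 + 11736)/(59/3) = 220427*(3/59) = 661281/59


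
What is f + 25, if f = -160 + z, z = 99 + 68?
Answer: 32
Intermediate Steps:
z = 167
f = 7 (f = -160 + 167 = 7)
f + 25 = 7 + 25 = 32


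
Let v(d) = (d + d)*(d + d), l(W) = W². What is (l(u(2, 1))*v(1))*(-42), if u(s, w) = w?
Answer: -168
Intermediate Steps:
v(d) = 4*d² (v(d) = (2*d)*(2*d) = 4*d²)
(l(u(2, 1))*v(1))*(-42) = (1²*(4*1²))*(-42) = (1*(4*1))*(-42) = (1*4)*(-42) = 4*(-42) = -168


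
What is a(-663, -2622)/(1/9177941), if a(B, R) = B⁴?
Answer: 1773370073041018101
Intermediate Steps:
a(-663, -2622)/(1/9177941) = (-663)⁴/(1/9177941) = 193220905761/(1/9177941) = 193220905761*9177941 = 1773370073041018101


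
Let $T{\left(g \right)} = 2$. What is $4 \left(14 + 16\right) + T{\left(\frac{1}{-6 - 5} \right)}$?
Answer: $122$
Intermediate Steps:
$4 \left(14 + 16\right) + T{\left(\frac{1}{-6 - 5} \right)} = 4 \left(14 + 16\right) + 2 = 4 \cdot 30 + 2 = 120 + 2 = 122$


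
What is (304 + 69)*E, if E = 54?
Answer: 20142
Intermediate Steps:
(304 + 69)*E = (304 + 69)*54 = 373*54 = 20142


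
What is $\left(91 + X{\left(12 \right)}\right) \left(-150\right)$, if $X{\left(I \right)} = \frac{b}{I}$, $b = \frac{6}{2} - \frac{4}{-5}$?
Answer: $- \frac{27395}{2} \approx -13698.0$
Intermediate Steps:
$b = \frac{19}{5}$ ($b = 6 \cdot \frac{1}{2} - - \frac{4}{5} = 3 + \frac{4}{5} = \frac{19}{5} \approx 3.8$)
$X{\left(I \right)} = \frac{19}{5 I}$
$\left(91 + X{\left(12 \right)}\right) \left(-150\right) = \left(91 + \frac{19}{5 \cdot 12}\right) \left(-150\right) = \left(91 + \frac{19}{5} \cdot \frac{1}{12}\right) \left(-150\right) = \left(91 + \frac{19}{60}\right) \left(-150\right) = \frac{5479}{60} \left(-150\right) = - \frac{27395}{2}$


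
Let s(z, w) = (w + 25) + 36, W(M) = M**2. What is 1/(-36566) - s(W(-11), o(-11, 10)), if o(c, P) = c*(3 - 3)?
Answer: -2230527/36566 ≈ -61.000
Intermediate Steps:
o(c, P) = 0 (o(c, P) = c*0 = 0)
s(z, w) = 61 + w (s(z, w) = (25 + w) + 36 = 61 + w)
1/(-36566) - s(W(-11), o(-11, 10)) = 1/(-36566) - (61 + 0) = -1/36566 - 1*61 = -1/36566 - 61 = -2230527/36566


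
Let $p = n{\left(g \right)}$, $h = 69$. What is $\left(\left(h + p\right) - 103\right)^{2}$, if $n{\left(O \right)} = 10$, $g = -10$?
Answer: $576$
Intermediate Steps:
$p = 10$
$\left(\left(h + p\right) - 103\right)^{2} = \left(\left(69 + 10\right) - 103\right)^{2} = \left(79 - 103\right)^{2} = \left(-24\right)^{2} = 576$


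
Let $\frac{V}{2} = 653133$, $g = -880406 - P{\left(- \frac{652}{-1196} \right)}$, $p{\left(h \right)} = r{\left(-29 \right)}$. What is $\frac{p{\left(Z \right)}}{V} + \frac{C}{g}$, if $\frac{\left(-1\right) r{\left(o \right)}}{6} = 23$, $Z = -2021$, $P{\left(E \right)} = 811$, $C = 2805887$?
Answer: $- \frac{610892732648}{191850634287} \approx -3.1842$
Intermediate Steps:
$r{\left(o \right)} = -138$ ($r{\left(o \right)} = \left(-6\right) 23 = -138$)
$p{\left(h \right)} = -138$
$g = -881217$ ($g = -880406 - 811 = -881217$)
$V = 1306266$ ($V = 2 \cdot 653133 = 1306266$)
$\frac{p{\left(Z \right)}}{V} + \frac{C}{g} = - \frac{138}{1306266} + \frac{2805887}{-881217} = \left(-138\right) \frac{1}{1306266} + 2805887 \left(- \frac{1}{881217}\right) = - \frac{23}{217711} - \frac{2805887}{881217} = - \frac{610892732648}{191850634287}$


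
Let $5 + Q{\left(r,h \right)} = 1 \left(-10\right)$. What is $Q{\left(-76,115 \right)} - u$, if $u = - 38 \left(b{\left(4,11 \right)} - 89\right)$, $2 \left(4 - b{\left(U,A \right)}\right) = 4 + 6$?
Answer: $-3435$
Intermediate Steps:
$b{\left(U,A \right)} = -1$ ($b{\left(U,A \right)} = 4 - \frac{4 + 6}{2} = 4 - 5 = -1$)
$Q{\left(r,h \right)} = -15$ ($Q{\left(r,h \right)} = -5 + 1 \left(-10\right) = -5 - 10 = -15$)
$u = 3420$ ($u = - 38 \left(-1 - 89\right) = \left(-38\right) \left(-90\right) = 3420$)
$Q{\left(-76,115 \right)} - u = -15 - 3420 = -3435$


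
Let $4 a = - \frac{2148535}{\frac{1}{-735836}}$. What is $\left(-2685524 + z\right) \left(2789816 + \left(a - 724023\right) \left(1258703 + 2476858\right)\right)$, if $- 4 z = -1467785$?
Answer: $- \frac{6846524545973202606474279}{2} \approx -3.4233 \cdot 10^{24}$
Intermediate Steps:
$z = \frac{1467785}{4}$ ($z = \left(- \frac{1}{4}\right) \left(-1467785\right) = \frac{1467785}{4} \approx 3.6695 \cdot 10^{5}$)
$a = 395242350065$ ($a = \frac{\left(-2148535\right) \frac{1}{\frac{1}{-735836}}}{4} = \frac{\left(-2148535\right) \frac{1}{- \frac{1}{735836}}}{4} = \frac{\left(-2148535\right) \left(-735836\right)}{4} = \frac{1}{4} \cdot 1580969400260 = 395242350065$)
$\left(-2685524 + z\right) \left(2789816 + \left(a - 724023\right) \left(1258703 + 2476858\right)\right) = \left(-2685524 + \frac{1467785}{4}\right) \left(2789816 + \left(395242350065 - 724023\right) \left(1258703 + 2476858\right)\right) = - \frac{9274311 \left(2789816 + 395241626042 \cdot 3735561\right)}{4} = - \frac{9274311 \left(2789816 + 1476449203819079562\right)}{4} = \left(- \frac{9274311}{4}\right) 1476449203821869378 = - \frac{6846524545973202606474279}{2}$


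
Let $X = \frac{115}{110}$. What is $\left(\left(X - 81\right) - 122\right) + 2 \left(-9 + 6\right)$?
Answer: $- \frac{4575}{22} \approx -207.95$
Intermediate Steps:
$X = \frac{23}{22}$ ($X = 115 \cdot \frac{1}{110} = \frac{23}{22} \approx 1.0455$)
$\left(\left(X - 81\right) - 122\right) + 2 \left(-9 + 6\right) = \left(\left(\frac{23}{22} - 81\right) - 122\right) + 2 \left(-9 + 6\right) = \left(\left(\frac{23}{22} - 81\right) - 122\right) + 2 \left(-3\right) = \left(- \frac{1759}{22} - 122\right) - 6 = - \frac{4443}{22} - 6 = - \frac{4575}{22}$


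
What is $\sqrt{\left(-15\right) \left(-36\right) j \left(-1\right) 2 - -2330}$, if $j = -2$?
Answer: $\sqrt{4490} \approx 67.007$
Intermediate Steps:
$\sqrt{\left(-15\right) \left(-36\right) j \left(-1\right) 2 - -2330} = \sqrt{\left(-15\right) \left(-36\right) \left(-2\right) \left(-1\right) 2 - -2330} = \sqrt{540 \cdot 2 \cdot 2 + 2330} = \sqrt{540 \cdot 4 + 2330} = \sqrt{2160 + 2330} = \sqrt{4490}$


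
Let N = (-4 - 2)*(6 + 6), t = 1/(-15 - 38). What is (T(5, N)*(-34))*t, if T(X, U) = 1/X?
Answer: 34/265 ≈ 0.12830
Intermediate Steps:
t = -1/53 (t = 1/(-53) = -1/53 ≈ -0.018868)
N = -72 (N = -6*12 = -72)
(T(5, N)*(-34))*t = (-34/5)*(-1/53) = ((1/5)*(-34))*(-1/53) = -34/5*(-1/53) = 34/265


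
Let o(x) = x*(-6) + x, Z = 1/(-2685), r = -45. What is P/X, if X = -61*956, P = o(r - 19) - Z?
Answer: -859201/156578460 ≈ -0.0054874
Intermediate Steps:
Z = -1/2685 ≈ -0.00037244
o(x) = -5*x (o(x) = -6*x + x = -5*x)
P = 859201/2685 (P = -5*(-45 - 19) - 1*(-1/2685) = -5*(-64) + 1/2685 = 320 + 1/2685 = 859201/2685 ≈ 320.00)
X = -58316
P/X = (859201/2685)/(-58316) = (859201/2685)*(-1/58316) = -859201/156578460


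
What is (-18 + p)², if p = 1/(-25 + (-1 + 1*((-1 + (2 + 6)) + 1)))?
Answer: 105625/324 ≈ 326.00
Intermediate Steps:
p = -1/18 (p = 1/(-25 + (-1 + 1*((-1 + 8) + 1))) = 1/(-25 + (-1 + 1*(7 + 1))) = 1/(-25 + (-1 + 1*8)) = 1/(-25 + (-1 + 8)) = 1/(-25 + 7) = 1/(-18) = -1/18 ≈ -0.055556)
(-18 + p)² = (-18 - 1/18)² = (-325/18)² = 105625/324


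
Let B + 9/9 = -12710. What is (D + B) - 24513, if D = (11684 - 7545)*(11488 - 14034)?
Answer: -10575118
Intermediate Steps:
D = -10537894 (D = 4139*(-2546) = -10537894)
B = -12711 (B = -1 - 12710 = -12711)
(D + B) - 24513 = (-10537894 - 12711) - 24513 = -10550605 - 24513 = -10575118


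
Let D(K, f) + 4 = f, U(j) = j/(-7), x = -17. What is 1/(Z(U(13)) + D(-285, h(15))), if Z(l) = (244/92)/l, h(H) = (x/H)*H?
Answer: -299/6706 ≈ -0.044587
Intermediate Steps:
U(j) = -j/7 (U(j) = j*(-⅐) = -j/7)
h(H) = -17 (h(H) = (-17/H)*H = -17)
D(K, f) = -4 + f
Z(l) = 61/(23*l) (Z(l) = (244*(1/92))/l = 61/(23*l))
1/(Z(U(13)) + D(-285, h(15))) = 1/(61/(23*((-⅐*13))) + (-4 - 17)) = 1/(61/(23*(-13/7)) - 21) = 1/((61/23)*(-7/13) - 21) = 1/(-427/299 - 21) = 1/(-6706/299) = -299/6706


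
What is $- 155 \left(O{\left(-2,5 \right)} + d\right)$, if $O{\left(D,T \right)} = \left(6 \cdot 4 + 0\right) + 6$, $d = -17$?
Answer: $-2015$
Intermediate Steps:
$O{\left(D,T \right)} = 30$ ($O{\left(D,T \right)} = \left(24 + 0\right) + 6 = 24 + 6 = 30$)
$- 155 \left(O{\left(-2,5 \right)} + d\right) = - 155 \left(30 - 17\right) = \left(-155\right) 13 = -2015$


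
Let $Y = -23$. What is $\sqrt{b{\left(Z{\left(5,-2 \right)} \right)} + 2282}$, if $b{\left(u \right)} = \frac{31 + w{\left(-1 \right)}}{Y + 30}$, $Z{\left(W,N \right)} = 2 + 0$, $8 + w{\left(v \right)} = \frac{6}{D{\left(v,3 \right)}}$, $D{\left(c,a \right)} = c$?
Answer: $\frac{\sqrt{111937}}{7} \approx 47.796$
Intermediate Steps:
$w{\left(v \right)} = -8 + \frac{6}{v}$
$Z{\left(W,N \right)} = 2$
$b{\left(u \right)} = \frac{17}{7}$ ($b{\left(u \right)} = \frac{31 - \left(8 - \frac{6}{-1}\right)}{-23 + 30} = \frac{31 + \left(-8 + 6 \left(-1\right)\right)}{7} = \left(31 - 14\right) \frac{1}{7} = 17 \cdot \frac{1}{7} = \frac{17}{7}$)
$\sqrt{b{\left(Z{\left(5,-2 \right)} \right)} + 2282} = \sqrt{\frac{17}{7} + 2282} = \sqrt{\frac{15991}{7}} = \frac{\sqrt{111937}}{7}$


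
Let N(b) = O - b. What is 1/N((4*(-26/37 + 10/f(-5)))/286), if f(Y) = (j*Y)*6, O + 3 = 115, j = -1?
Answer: 15873/1777858 ≈ 0.0089282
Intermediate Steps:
O = 112 (O = -3 + 115 = 112)
f(Y) = -6*Y (f(Y) = -Y*6 = -6*Y)
N(b) = 112 - b
1/N((4*(-26/37 + 10/f(-5)))/286) = 1/(112 - 4*(-26/37 + 10/((-6*(-5))))/286) = 1/(112 - 4*(-26*1/37 + 10/30)/286) = 1/(112 - 4*(-26/37 + 10*(1/30))/286) = 1/(112 - 4*(-26/37 + 1/3)/286) = 1/(112 - 4*(-41/111)/286) = 1/(112 - (-164)/(111*286)) = 1/(112 - 1*(-82/15873)) = 1/(112 + 82/15873) = 1/(1777858/15873) = 15873/1777858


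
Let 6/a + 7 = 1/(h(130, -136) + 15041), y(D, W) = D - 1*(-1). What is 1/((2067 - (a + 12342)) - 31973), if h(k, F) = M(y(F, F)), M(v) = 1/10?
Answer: -1052867/44480622550 ≈ -2.3670e-5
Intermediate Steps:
y(D, W) = 1 + D (y(D, W) = D + 1 = 1 + D)
M(v) = 1/10
h(k, F) = 1/10
a = -902466/1052867 (a = 6/(-7 + 1/(1/10 + 15041)) = 6/(-7 + 1/(150411/10)) = 6/(-7 + 10/150411) = 6/(-1052867/150411) = 6*(-150411/1052867) = -902466/1052867 ≈ -0.85715)
1/((2067 - (a + 12342)) - 31973) = 1/((2067 - (-902466/1052867 + 12342)) - 31973) = 1/((2067 - 1*12993582048/1052867) - 31973) = 1/((2067 - 12993582048/1052867) - 31973) = 1/(-10817305959/1052867 - 31973) = 1/(-44480622550/1052867) = -1052867/44480622550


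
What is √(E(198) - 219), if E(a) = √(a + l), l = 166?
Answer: √(-219 + 2*√91) ≈ 14.139*I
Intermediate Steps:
E(a) = √(166 + a) (E(a) = √(a + 166) = √(166 + a))
√(E(198) - 219) = √(√(166 + 198) - 219) = √(√364 - 219) = √(2*√91 - 219) = √(-219 + 2*√91)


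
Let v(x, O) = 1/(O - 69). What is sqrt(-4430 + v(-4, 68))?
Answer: I*sqrt(4431) ≈ 66.566*I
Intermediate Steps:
v(x, O) = 1/(-69 + O)
sqrt(-4430 + v(-4, 68)) = sqrt(-4430 + 1/(-69 + 68)) = sqrt(-4430 + 1/(-1)) = sqrt(-4430 - 1) = sqrt(-4431) = I*sqrt(4431)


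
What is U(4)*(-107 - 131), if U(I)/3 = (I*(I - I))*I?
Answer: 0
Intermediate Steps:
U(I) = 0 (U(I) = 3*((I*(I - I))*I) = 3*((I*0)*I) = 3*(0*I) = 3*0 = 0)
U(4)*(-107 - 131) = 0*(-107 - 131) = 0*(-238) = 0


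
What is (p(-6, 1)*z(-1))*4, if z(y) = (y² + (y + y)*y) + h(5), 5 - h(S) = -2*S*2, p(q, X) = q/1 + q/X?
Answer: -1344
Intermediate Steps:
p(q, X) = q + q/X (p(q, X) = q*1 + q/X = q + q/X)
h(S) = 5 + 4*S (h(S) = 5 - (-2*S)*2 = 5 - (-4)*S = 5 + 4*S)
z(y) = 25 + 3*y² (z(y) = (y² + (y + y)*y) + (5 + 4*5) = (y² + (2*y)*y) + (5 + 20) = (y² + 2*y²) + 25 = 3*y² + 25 = 25 + 3*y²)
(p(-6, 1)*z(-1))*4 = ((-6 - 6/1)*(25 + 3*(-1)²))*4 = ((-6 - 6*1)*(25 + 3*1))*4 = ((-6 - 6)*(25 + 3))*4 = -12*28*4 = -336*4 = -1344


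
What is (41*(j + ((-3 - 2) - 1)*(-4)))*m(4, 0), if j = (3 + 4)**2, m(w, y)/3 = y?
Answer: 0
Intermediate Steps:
m(w, y) = 3*y
j = 49 (j = 7**2 = 49)
(41*(j + ((-3 - 2) - 1)*(-4)))*m(4, 0) = (41*(49 + ((-3 - 2) - 1)*(-4)))*(3*0) = (41*(49 + (-5 - 1)*(-4)))*0 = (41*(49 - 6*(-4)))*0 = (41*(49 + 24))*0 = (41*73)*0 = 2993*0 = 0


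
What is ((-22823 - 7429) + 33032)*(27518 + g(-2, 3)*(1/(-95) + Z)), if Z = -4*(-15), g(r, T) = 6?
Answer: 1472512624/19 ≈ 7.7501e+7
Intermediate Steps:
Z = 60
((-22823 - 7429) + 33032)*(27518 + g(-2, 3)*(1/(-95) + Z)) = ((-22823 - 7429) + 33032)*(27518 + 6*(1/(-95) + 60)) = (-30252 + 33032)*(27518 + 6*(-1/95 + 60)) = 2780*(27518 + 6*(5699/95)) = 2780*(27518 + 34194/95) = 2780*(2648404/95) = 1472512624/19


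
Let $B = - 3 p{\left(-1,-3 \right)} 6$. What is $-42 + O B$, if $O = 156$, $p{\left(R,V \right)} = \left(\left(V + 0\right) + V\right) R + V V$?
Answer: $-42162$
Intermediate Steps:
$p{\left(R,V \right)} = V^{2} + 2 R V$ ($p{\left(R,V \right)} = \left(V + V\right) R + V^{2} = 2 V R + V^{2} = 2 R V + V^{2} = V^{2} + 2 R V$)
$B = -270$ ($B = - 3 \left(- 3 \left(-3 + 2 \left(-1\right)\right)\right) 6 = - 3 \left(- 3 \left(-3 - 2\right)\right) 6 = - 3 \left(\left(-3\right) \left(-5\right)\right) 6 = \left(-3\right) 15 \cdot 6 = \left(-45\right) 6 = -270$)
$-42 + O B = -42 + 156 \left(-270\right) = -42 - 42120 = -42162$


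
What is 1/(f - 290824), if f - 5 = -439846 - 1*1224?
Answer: -1/731889 ≈ -1.3663e-6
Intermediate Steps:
f = -441065 (f = 5 + (-439846 - 1*1224) = 5 + (-439846 - 1224) = 5 - 441070 = -441065)
1/(f - 290824) = 1/(-441065 - 290824) = 1/(-731889) = -1/731889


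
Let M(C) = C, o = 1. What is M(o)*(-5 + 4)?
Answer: -1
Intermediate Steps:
M(o)*(-5 + 4) = 1*(-5 + 4) = 1*(-1) = -1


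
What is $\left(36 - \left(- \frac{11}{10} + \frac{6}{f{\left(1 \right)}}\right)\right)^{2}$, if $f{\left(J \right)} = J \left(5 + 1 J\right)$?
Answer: $\frac{130321}{100} \approx 1303.2$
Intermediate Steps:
$f{\left(J \right)} = J \left(5 + J\right)$
$\left(36 - \left(- \frac{11}{10} + \frac{6}{f{\left(1 \right)}}\right)\right)^{2} = \left(36 - \left(- \frac{11}{10} + \frac{6}{5 + 1}\right)\right)^{2} = \left(36 - \left(- \frac{11}{10} + \frac{6}{1 \cdot 6}\right)\right)^{2} = \left(36 + \left(- \frac{6}{6} + \frac{11}{10}\right)\right)^{2} = \left(36 + \left(\left(-6\right) \frac{1}{6} + \frac{11}{10}\right)\right)^{2} = \left(36 + \left(-1 + \frac{11}{10}\right)\right)^{2} = \left(36 + \frac{1}{10}\right)^{2} = \left(\frac{361}{10}\right)^{2} = \frac{130321}{100}$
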